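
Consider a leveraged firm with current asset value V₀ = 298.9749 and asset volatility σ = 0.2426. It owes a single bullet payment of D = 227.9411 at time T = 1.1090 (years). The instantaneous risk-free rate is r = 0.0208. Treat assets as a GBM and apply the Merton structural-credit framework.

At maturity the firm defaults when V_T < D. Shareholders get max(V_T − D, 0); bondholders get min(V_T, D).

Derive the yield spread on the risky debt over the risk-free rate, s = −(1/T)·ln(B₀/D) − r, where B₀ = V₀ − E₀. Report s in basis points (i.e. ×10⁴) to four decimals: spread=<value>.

d₁ = [ln(V₀/D) + (r + σ²/2)T] / (σ√T)
   = [ln(298.9749/227.9411) + (0.0208 + 0.5·0.2426²)·1.1090] / (0.2426·√1.1090)
   = [0.271272 + 0.055702] / 0.255480 = 1.279845
d₂ = d₁ − σ√T = 1.279845 − 0.255480 = 1.024365
N(d₁) = 0.899700,  N(d₂) = 0.847169,  e^(−rT) = 0.977197
E₀ = V₀·N(d₁) − D·e^(−rT)·N(d₂)
   = 298.9749·0.899700 − 227.9411·0.977197·0.847169 = 80.286627
B₀ = V₀ − E₀ = 298.9749 − 80.286627 = 218.688273
spread = −(1/T)·ln(B₀/D) − r = −(1/1.1090)·ln(218.688273/227.9411) − 0.0208 = 0.01656696
in basis points: 0.01656696 × 10⁴ = 165.6696 bp

spread=165.6696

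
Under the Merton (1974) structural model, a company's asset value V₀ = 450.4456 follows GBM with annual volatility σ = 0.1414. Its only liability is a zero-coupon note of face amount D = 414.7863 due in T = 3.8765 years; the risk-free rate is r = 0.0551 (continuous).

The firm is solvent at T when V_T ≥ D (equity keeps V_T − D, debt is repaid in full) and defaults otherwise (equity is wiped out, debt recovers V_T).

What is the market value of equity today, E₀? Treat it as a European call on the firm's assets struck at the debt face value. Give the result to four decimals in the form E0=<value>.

E0=123.3562

d₁ = [ln(V₀/D) + (r + σ²/2)T] / (σ√T)
   = [ln(450.4456/414.7863) + (0.0551 + 0.5·0.1414²)·3.8765] / (0.1414·√3.8765)
   = [0.082474 + 0.252348] / 0.278400 = 1.202666
d₂ = d₁ − σ√T = 1.202666 − 0.278400 = 0.924266
N(d₁) = 0.885447,  N(d₂) = 0.822326,  e^(−rT) = 0.807675
E₀ = V₀·N(d₁) − D·e^(−rT)·N(d₂)
   = 450.4456·0.885447 − 414.7863·0.807675·0.822326 = 123.356160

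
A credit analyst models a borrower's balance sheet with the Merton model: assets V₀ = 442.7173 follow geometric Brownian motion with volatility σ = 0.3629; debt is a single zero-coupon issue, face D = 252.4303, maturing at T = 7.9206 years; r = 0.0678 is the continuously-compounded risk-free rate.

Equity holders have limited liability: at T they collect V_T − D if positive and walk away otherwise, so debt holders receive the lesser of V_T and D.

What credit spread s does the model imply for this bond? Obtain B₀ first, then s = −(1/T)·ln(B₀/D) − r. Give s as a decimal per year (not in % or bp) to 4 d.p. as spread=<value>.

spread=0.0157

d₁ = [ln(V₀/D) + (r + σ²/2)T] / (σ√T)
   = [ln(442.7173/252.4303) + (0.0678 + 0.5·0.3629²)·7.9206] / (0.3629·√7.9206)
   = [0.561796 + 1.058574] / 1.021330 = 1.586530
d₂ = d₁ − σ√T = 1.586530 − 1.021330 = 0.565200
N(d₁) = 0.943690,  N(d₂) = 0.714031,  e^(−rT) = 0.584489
E₀ = V₀·N(d₁) − D·e^(−rT)·N(d₂)
   = 442.7173·0.943690 − 252.4303·0.584489·0.714031 = 312.437899
B₀ = V₀ − E₀ = 442.7173 − 312.437899 = 130.279401
spread = −(1/T)·ln(B₀/D) − r = −(1/7.9206)·ln(130.279401/252.4303) − 0.0678 = 0.01571057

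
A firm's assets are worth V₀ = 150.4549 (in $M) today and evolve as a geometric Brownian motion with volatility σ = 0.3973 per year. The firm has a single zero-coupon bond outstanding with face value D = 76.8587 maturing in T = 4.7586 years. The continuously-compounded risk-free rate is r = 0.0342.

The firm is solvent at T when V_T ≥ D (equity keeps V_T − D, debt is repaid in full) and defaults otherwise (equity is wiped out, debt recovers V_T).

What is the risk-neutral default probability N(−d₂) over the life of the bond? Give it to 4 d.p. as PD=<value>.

d₁ = [ln(V₀/D) + (r + σ²/2)T] / (σ√T)
   = [ln(150.4549/76.8587) + (0.0342 + 0.5·0.3973²)·4.7586] / (0.3973·√4.7586)
   = [0.671695 + 0.538310] / 0.866679 = 1.396140
d₂ = d₁ − σ√T = 1.396140 − 0.866679 = 0.529461
risk-neutral PD = N(−d₂) = N(-0.529461) = 0.298243

PD=0.2982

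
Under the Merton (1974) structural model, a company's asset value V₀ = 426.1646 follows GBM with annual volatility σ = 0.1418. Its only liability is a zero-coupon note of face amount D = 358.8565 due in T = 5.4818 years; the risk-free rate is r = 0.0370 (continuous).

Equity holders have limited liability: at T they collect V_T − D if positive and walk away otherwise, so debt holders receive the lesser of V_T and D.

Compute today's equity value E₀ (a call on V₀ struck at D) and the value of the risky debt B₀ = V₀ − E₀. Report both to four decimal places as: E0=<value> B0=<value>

d₁ = [ln(V₀/D) + (r + σ²/2)T] / (σ√T)
   = [ln(426.1646/358.8565) + (0.0370 + 0.5·0.1418²)·5.4818] / (0.1418·√5.4818)
   = [0.171903 + 0.257939] / 0.332000 = 1.294704
d₂ = d₁ − σ√T = 1.294704 − 0.332000 = 0.962705
N(d₁) = 0.902289,  N(d₂) = 0.832152,  e^(−rT) = 0.816420
E₀ = V₀·N(d₁) − D·e^(−rT)·N(d₂)
   = 426.1646·0.902289 − 358.8565·0.816420·0.832152 = 140.721698
B₀ = V₀ − E₀ = 426.1646 − 140.721698 = 285.442902

E0=140.7217 B0=285.4429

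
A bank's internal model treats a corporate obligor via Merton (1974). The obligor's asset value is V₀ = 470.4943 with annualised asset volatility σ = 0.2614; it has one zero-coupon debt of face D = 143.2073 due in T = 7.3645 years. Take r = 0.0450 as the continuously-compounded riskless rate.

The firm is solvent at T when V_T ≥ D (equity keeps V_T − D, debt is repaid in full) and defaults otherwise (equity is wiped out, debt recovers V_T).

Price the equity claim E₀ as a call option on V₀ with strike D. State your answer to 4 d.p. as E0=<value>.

d₁ = [ln(V₀/D) + (r + σ²/2)T] / (σ√T)
   = [ln(470.4943/143.2073) + (0.0450 + 0.5·0.2614²)·7.3645] / (0.2614·√7.3645)
   = [1.189491 + 0.583010] / 0.709377 = 2.498672
d₂ = d₁ − σ√T = 2.498672 − 0.709377 = 1.789295
N(d₁) = 0.993767,  N(d₂) = 0.963216,  e^(−rT) = 0.717916
E₀ = V₀·N(d₁) − D·e^(−rT)·N(d₂)
   = 470.4943·0.993767 − 143.2073·0.717916·0.963216 = 368.532644

E0=368.5326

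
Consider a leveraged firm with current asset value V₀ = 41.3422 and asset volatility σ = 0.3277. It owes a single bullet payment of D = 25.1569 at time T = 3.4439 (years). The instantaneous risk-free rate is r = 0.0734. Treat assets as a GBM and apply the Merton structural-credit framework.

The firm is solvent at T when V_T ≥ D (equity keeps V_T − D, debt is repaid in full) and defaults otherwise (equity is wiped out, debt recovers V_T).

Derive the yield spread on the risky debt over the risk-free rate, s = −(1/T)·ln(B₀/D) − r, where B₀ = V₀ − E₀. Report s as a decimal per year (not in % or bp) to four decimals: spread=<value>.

spread=0.0134

d₁ = [ln(V₀/D) + (r + σ²/2)T] / (σ√T)
   = [ln(41.3422/25.1569) + (0.0734 + 0.5·0.3277²)·3.4439] / (0.3277·√3.4439)
   = [0.496752 + 0.437698] / 0.608137 = 1.536576
d₂ = d₁ − σ√T = 1.536576 − 0.608137 = 0.928439
N(d₁) = 0.937801,  N(d₂) = 0.823410,  e^(−rT) = 0.776637
E₀ = V₀·N(d₁) − D·e^(−rT)·N(d₂)
   = 41.3422·0.937801 − 25.1569·0.776637·0.823410 = 22.683172
B₀ = V₀ − E₀ = 41.3422 − 22.683172 = 18.659028
spread = −(1/T)·ln(B₀/D) − r = −(1/3.4439)·ln(18.659028/25.1569) − 0.0734 = 0.01336272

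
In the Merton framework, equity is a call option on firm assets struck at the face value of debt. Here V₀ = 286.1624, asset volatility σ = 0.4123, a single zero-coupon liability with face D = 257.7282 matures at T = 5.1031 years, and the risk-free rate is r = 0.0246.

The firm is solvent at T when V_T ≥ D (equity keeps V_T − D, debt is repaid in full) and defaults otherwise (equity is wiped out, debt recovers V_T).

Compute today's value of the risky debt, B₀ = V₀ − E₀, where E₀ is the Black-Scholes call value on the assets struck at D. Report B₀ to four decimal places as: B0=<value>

B0=162.0969

d₁ = [ln(V₀/D) + (r + σ²/2)T] / (σ√T)
   = [ln(286.1624/257.7282) + (0.0246 + 0.5·0.4123²)·5.1031] / (0.4123·√5.1031)
   = [0.104654 + 0.559278] / 0.931387 = 0.712841
d₂ = d₁ − σ√T = 0.712841 − 0.931387 = -0.218546
N(d₁) = 0.762028,  N(d₂) = 0.413502,  e^(−rT) = 0.882024
E₀ = V₀·N(d₁) − D·e^(−rT)·N(d₂)
   = 286.1624·0.762028 − 257.7282·0.882024·0.413502 = 124.065542
B₀ = V₀ − E₀ = 286.1624 − 124.065542 = 162.096858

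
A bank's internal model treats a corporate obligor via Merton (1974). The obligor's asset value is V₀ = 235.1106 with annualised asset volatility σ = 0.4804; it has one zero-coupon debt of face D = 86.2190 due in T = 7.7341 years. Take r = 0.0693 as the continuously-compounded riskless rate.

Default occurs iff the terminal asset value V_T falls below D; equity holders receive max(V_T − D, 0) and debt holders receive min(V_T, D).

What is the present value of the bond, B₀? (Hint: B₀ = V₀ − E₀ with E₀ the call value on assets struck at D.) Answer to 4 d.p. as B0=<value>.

d₁ = [ln(V₀/D) + (r + σ²/2)T] / (σ√T)
   = [ln(235.1106/86.2190) + (0.0693 + 0.5·0.4804²)·7.7341] / (0.4804·√7.7341)
   = [1.003165 + 1.428427] / 1.336004 = 1.820048
d₂ = d₁ − σ√T = 1.820048 − 1.336004 = 0.484044
N(d₁) = 0.965624,  N(d₂) = 0.685823,  e^(−rT) = 0.585100
E₀ = V₀·N(d₁) − D·e^(−rT)·N(d₂)
   = 235.1106·0.965624 − 86.2190·0.585100·0.685823 = 192.430986
B₀ = V₀ − E₀ = 235.1106 − 192.430986 = 42.679614

B0=42.6796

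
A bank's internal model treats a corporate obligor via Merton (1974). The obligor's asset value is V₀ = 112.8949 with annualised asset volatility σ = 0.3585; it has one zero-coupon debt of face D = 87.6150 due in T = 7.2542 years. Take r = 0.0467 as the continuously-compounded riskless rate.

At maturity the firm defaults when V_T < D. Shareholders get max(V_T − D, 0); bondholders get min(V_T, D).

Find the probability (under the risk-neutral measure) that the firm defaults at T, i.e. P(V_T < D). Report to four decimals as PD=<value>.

d₁ = [ln(V₀/D) + (r + σ²/2)T] / (σ√T)
   = [ln(112.8949/87.6150) + (0.0467 + 0.5·0.3585²)·7.2542] / (0.3585·√7.2542)
   = [0.253505 + 0.804934] / 0.965570 = 1.096180
d₂ = d₁ − σ√T = 1.096180 − 0.965570 = 0.130610
risk-neutral PD = N(−d₂) = N(-0.130610) = 0.448042

PD=0.4480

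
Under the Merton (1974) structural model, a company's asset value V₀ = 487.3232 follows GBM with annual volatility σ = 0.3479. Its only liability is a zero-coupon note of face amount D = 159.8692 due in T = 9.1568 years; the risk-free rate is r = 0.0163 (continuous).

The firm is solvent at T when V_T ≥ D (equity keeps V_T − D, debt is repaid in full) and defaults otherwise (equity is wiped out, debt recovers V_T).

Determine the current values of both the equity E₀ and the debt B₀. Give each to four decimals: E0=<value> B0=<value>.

E0=363.5480 B0=123.7752

d₁ = [ln(V₀/D) + (r + σ²/2)T] / (σ√T)
   = [ln(487.3232/159.8692) + (0.0163 + 0.5·0.3479²)·9.1568] / (0.3479·√9.1568)
   = [1.114572 + 0.703400] / 1.052753 = 1.726874
d₂ = d₁ − σ√T = 1.726874 − 1.052753 = 0.674122
N(d₁) = 0.957905,  N(d₂) = 0.749883,  e^(−rT) = 0.861349
E₀ = V₀·N(d₁) − D·e^(−rT)·N(d₂)
   = 487.3232·0.957905 − 159.8692·0.861349·0.749883 = 363.548027
B₀ = V₀ − E₀ = 487.3232 − 363.548027 = 123.775173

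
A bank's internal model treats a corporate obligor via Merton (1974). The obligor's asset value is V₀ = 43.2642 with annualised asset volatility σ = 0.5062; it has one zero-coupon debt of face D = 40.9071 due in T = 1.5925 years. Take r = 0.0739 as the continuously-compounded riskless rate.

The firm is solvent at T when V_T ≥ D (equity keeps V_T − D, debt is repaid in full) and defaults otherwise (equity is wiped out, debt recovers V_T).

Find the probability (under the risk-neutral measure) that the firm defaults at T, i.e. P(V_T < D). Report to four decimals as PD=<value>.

PD=0.5189

d₁ = [ln(V₀/D) + (r + σ²/2)T] / (σ√T)
   = [ln(43.2642/40.9071) + (0.0739 + 0.5·0.5062²)·1.5925] / (0.5062·√1.5925)
   = [0.056022 + 0.321716] / 0.638796 = 0.591328
d₂ = d₁ − σ√T = 0.591328 − 0.638796 = -0.047468
risk-neutral PD = N(−d₂) = N(0.047468) = 0.518930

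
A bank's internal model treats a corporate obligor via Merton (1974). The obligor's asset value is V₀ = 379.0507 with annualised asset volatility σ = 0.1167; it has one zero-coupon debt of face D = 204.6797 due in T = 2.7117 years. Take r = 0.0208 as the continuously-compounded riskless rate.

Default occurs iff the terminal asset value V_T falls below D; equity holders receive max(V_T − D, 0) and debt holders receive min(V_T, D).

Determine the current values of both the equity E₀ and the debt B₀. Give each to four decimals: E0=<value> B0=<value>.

E0=185.5991 B0=193.4516

d₁ = [ln(V₀/D) + (r + σ²/2)T] / (σ√T)
   = [ln(379.0507/204.6797) + (0.0208 + 0.5·0.1167²)·2.7117] / (0.1167·√2.7117)
   = [0.616224 + 0.074869] / 0.192173 = 3.596204
d₂ = d₁ − σ√T = 3.596204 − 0.192173 = 3.404031
N(d₁) = 0.999839,  N(d₂) = 0.999668,  e^(−rT) = 0.945158
E₀ = V₀·N(d₁) − D·e^(−rT)·N(d₂)
   = 379.0507·0.999839 − 204.6797·0.945158·0.999668 = 185.599110
B₀ = V₀ − E₀ = 379.0507 − 185.599110 = 193.451590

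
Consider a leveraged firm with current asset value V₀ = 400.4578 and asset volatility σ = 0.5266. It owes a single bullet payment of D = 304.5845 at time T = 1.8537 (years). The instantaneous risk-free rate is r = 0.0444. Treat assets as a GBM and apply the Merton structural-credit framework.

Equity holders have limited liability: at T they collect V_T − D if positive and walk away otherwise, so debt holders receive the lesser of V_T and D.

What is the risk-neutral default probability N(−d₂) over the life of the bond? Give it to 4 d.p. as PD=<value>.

PD=0.4451

d₁ = [ln(V₀/D) + (r + σ²/2)T] / (σ√T)
   = [ln(400.4578/304.5845) + (0.0444 + 0.5·0.5266²)·1.8537] / (0.5266·√1.8537)
   = [0.273660 + 0.339327] / 0.716969 = 0.854969
d₂ = d₁ − σ√T = 0.854969 − 0.716969 = 0.138000
risk-neutral PD = N(−d₂) = N(-0.138000) = 0.445120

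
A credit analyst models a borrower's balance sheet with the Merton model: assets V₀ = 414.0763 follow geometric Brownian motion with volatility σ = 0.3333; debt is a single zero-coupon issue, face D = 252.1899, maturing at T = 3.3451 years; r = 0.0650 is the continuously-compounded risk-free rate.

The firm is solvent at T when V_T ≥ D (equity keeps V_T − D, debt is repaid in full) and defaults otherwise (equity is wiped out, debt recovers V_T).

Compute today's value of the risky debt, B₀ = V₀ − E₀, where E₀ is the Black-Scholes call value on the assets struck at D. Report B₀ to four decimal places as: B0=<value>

B0=192.6931

d₁ = [ln(V₀/D) + (r + σ²/2)T] / (σ√T)
   = [ln(414.0763/252.1899) + (0.0650 + 0.5·0.3333²)·3.3451] / (0.3333·√3.3451)
   = [0.495868 + 0.403233] / 0.609593 = 1.474921
d₂ = d₁ − σ√T = 1.474921 − 0.609593 = 0.865328
N(d₁) = 0.929883,  N(d₂) = 0.806571,  e^(−rT) = 0.804583
E₀ = V₀·N(d₁) − D·e^(−rT)·N(d₂)
   = 414.0763·0.929883 − 252.1899·0.804583·0.806571 = 221.383214
B₀ = V₀ − E₀ = 414.0763 − 221.383214 = 192.693086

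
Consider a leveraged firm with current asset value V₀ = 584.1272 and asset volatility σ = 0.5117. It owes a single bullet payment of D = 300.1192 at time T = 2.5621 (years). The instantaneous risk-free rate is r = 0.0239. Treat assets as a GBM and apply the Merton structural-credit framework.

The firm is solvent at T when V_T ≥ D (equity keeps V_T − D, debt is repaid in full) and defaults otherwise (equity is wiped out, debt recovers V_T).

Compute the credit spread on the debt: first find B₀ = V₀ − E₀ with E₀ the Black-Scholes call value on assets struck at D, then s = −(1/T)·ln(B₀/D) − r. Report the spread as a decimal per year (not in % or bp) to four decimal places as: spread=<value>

d₁ = [ln(V₀/D) + (r + σ²/2)T] / (σ√T)
   = [ln(584.1272/300.1192) + (0.0239 + 0.5·0.5117²)·2.5621] / (0.5117·√2.5621)
   = [0.665939 + 0.396660] / 0.819056 = 1.297347
d₂ = d₁ − σ√T = 1.297347 − 0.819056 = 0.478291
N(d₁) = 0.902744,  N(d₂) = 0.683778,  e^(−rT) = 0.940603
E₀ = V₀·N(d₁) − D·e^(−rT)·N(d₂)
   = 584.1272·0.902744 − 300.1192·0.940603·0.683778 = 334.291481
B₀ = V₀ − E₀ = 584.1272 − 334.291481 = 249.835719
spread = −(1/T)·ln(B₀/D) − r = −(1/2.5621)·ln(249.835719/300.1192) − 0.0239 = 0.04767260

spread=0.0477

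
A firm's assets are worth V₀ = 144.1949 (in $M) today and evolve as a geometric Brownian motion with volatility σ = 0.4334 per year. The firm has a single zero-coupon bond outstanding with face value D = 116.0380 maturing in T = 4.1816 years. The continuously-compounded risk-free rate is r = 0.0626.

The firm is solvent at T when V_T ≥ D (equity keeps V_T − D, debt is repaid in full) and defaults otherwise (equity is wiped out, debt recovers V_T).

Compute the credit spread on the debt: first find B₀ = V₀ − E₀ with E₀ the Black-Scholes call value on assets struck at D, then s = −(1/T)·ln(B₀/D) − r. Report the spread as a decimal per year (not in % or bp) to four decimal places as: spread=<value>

d₁ = [ln(V₀/D) + (r + σ²/2)T] / (σ√T)
   = [ln(144.1949/116.0380) + (0.0626 + 0.5·0.4334²)·4.1816] / (0.4334·√4.1816)
   = [0.217248 + 0.654495] / 0.886258 = 0.983622
d₂ = d₁ − σ√T = 0.983622 − 0.886258 = 0.097364
N(d₁) = 0.837349,  N(d₂) = 0.538781,  e^(−rT) = 0.769689
E₀ = V₀·N(d₁) − D·e^(−rT)·N(d₂)
   = 144.1949·0.837349 − 116.0380·0.769689·0.538781 = 72.621199
B₀ = V₀ − E₀ = 144.1949 − 72.621199 = 71.573701
spread = −(1/T)·ln(B₀/D) − r = −(1/4.1816)·ln(71.573701/116.0380) − 0.0626 = 0.05295147

spread=0.0530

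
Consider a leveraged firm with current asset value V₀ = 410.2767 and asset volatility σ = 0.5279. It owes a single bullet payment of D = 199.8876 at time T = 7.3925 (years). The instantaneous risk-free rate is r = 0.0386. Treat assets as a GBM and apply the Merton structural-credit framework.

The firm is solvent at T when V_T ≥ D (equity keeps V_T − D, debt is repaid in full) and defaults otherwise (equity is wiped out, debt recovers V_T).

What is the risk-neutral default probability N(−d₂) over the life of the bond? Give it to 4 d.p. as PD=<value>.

PD=0.5071

d₁ = [ln(V₀/D) + (r + σ²/2)T] / (σ√T)
   = [ln(410.2767/199.8876) + (0.0386 + 0.5·0.5279²)·7.3925] / (0.5279·√7.3925)
   = [0.719077 + 1.315416] / 1.435315 = 1.417453
d₂ = d₁ − σ√T = 1.417453 − 1.435315 = -0.017862
risk-neutral PD = N(−d₂) = N(0.017862) = 0.507126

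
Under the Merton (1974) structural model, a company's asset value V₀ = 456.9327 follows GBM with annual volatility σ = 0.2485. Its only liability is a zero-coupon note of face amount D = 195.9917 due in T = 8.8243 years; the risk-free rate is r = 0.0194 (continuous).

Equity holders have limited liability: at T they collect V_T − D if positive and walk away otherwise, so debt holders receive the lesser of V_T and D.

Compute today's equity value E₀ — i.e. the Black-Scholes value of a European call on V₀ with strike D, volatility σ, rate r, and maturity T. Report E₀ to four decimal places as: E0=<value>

d₁ = [ln(V₀/D) + (r + σ²/2)T] / (σ√T)
   = [ln(456.9327/195.9917) + (0.0194 + 0.5·0.2485²)·8.8243] / (0.2485·√8.8243)
   = [0.846464 + 0.443652] / 0.738187 = 1.747680
d₂ = d₁ − σ√T = 1.747680 − 0.738187 = 1.009493
N(d₁) = 0.959740,  N(d₂) = 0.843631,  e^(−rT) = 0.842660
E₀ = V₀·N(d₁) − D·e^(−rT)·N(d₂)
   = 456.9327·0.959740 − 195.9917·0.842660·0.843631 = 299.207359

E0=299.2074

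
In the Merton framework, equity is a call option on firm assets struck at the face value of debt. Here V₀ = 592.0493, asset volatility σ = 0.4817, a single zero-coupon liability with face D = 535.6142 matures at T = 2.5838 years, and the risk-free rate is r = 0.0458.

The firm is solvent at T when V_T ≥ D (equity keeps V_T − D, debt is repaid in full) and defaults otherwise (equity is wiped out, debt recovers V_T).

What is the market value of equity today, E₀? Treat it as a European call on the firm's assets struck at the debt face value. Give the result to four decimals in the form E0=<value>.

E0=225.0349

d₁ = [ln(V₀/D) + (r + σ²/2)T] / (σ√T)
   = [ln(592.0493/535.6142) + (0.0458 + 0.5·0.4817²)·2.5838] / (0.4817·√2.5838)
   = [0.100176 + 0.418104] / 0.774294 = 0.669357
d₂ = d₁ − σ√T = 0.669357 − 0.774294 = -0.104937
N(d₁) = 0.748366,  N(d₂) = 0.458213,  e^(−rT) = 0.888396
E₀ = V₀·N(d₁) − D·e^(−rT)·N(d₂)
   = 592.0493·0.748366 − 535.6142·0.888396·0.458213 = 225.034890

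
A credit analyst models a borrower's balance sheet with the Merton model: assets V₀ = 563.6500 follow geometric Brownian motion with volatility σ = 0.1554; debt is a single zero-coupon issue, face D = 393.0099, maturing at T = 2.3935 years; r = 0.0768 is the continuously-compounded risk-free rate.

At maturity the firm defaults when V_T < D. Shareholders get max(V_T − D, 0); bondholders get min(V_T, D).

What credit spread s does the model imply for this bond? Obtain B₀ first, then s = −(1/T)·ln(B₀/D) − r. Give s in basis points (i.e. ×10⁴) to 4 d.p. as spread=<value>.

d₁ = [ln(V₀/D) + (r + σ²/2)T] / (σ√T)
   = [ln(563.6500/393.0099) + (0.0768 + 0.5·0.1554²)·2.3935] / (0.1554·√2.3935)
   = [0.360599 + 0.212721] / 0.240418 = 2.384676
d₂ = d₁ − σ√T = 2.384676 − 0.240418 = 2.144257
N(d₁) = 0.991453,  N(d₂) = 0.983994,  e^(−rT) = 0.832085
E₀ = V₀·N(d₁) − D·e^(−rT)·N(d₂)
   = 563.6500·0.991453 − 393.0099·0.832085·0.983994 = 237.049118
B₀ = V₀ − E₀ = 563.6500 − 237.049118 = 326.600882
spread = −(1/T)·ln(B₀/D) − r = −(1/2.3935)·ln(326.600882/393.0099) − 0.0768 = 0.00053274
in basis points: 0.00053274 × 10⁴ = 5.3274 bp

spread=5.3274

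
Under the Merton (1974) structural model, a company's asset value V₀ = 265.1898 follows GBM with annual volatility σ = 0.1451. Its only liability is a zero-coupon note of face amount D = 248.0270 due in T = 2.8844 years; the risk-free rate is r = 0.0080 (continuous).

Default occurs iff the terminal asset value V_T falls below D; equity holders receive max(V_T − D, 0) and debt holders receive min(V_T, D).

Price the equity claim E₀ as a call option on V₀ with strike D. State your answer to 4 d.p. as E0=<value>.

E0=37.9280

d₁ = [ln(V₀/D) + (r + σ²/2)T] / (σ√T)
   = [ln(265.1898/248.0270) + (0.0080 + 0.5·0.1451²)·2.8844] / (0.1451·√2.8844)
   = [0.066908 + 0.053439] / 0.246431 = 0.488362
d₂ = d₁ − σ√T = 0.488362 − 0.246431 = 0.241931
N(d₁) = 0.687353,  N(d₂) = 0.595583,  e^(−rT) = 0.977189
E₀ = V₀·N(d₁) − D·e^(−rT)·N(d₂)
   = 265.1898·0.687353 − 248.0270·0.977189·0.595583 = 37.928014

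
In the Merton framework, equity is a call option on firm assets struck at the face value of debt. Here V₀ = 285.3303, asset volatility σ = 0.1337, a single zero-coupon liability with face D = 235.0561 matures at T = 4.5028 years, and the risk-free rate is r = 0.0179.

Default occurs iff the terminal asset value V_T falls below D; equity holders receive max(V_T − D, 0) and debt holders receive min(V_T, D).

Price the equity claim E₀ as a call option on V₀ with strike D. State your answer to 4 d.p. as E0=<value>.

d₁ = [ln(V₀/D) + (r + σ²/2)T] / (σ√T)
   = [ln(285.3303/235.0561) + (0.0179 + 0.5·0.1337²)·4.5028] / (0.1337·√4.5028)
   = [0.193823 + 0.120845] / 0.283709 = 1.109126
d₂ = d₁ − σ√T = 1.109126 − 0.283709 = 0.825417
N(d₁) = 0.866312,  N(d₂) = 0.795433,  e^(−rT) = 0.922563
E₀ = V₀·N(d₁) − D·e^(−rT)·N(d₂)
   = 285.3303·0.866312 − 235.0561·0.922563·0.795433 = 74.692379

E0=74.6924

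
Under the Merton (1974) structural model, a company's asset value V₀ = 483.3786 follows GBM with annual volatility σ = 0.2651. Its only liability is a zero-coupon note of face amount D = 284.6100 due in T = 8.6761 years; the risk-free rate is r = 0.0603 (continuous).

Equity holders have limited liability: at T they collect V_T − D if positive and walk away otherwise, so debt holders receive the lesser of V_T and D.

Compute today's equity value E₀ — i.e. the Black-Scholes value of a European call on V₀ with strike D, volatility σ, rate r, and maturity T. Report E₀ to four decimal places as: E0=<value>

E0=323.3852

d₁ = [ln(V₀/D) + (r + σ²/2)T] / (σ√T)
   = [ln(483.3786/284.6100) + (0.0603 + 0.5·0.2651²)·8.6761] / (0.2651·√8.6761)
   = [0.529680 + 0.828038] / 0.780858 = 1.738753
d₂ = d₁ − σ√T = 1.738753 − 0.780858 = 0.957895
N(d₁) = 0.958961,  N(d₂) = 0.830942,  e^(−rT) = 0.592640
E₀ = V₀·N(d₁) − D·e^(−rT)·N(d₂)
   = 483.3786·0.958961 − 284.6100·0.592640·0.830942 = 323.385196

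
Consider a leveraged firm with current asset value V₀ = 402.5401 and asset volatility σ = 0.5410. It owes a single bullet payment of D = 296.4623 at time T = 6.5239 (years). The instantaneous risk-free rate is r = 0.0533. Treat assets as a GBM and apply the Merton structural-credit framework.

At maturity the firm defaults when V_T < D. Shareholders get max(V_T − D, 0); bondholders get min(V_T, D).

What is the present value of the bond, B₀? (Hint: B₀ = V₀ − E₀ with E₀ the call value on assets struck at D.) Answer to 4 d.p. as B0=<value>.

B0=135.8375

d₁ = [ln(V₀/D) + (r + σ²/2)T] / (σ√T)
   = [ln(402.5401/296.4623) + (0.0533 + 0.5·0.5410²)·6.5239] / (0.5410·√6.5239)
   = [0.305875 + 1.302435] / 1.381818 = 1.163908
d₂ = d₁ − σ√T = 1.163908 − 1.381818 = -0.217910
N(d₁) = 0.877769,  N(d₂) = 0.413750,  e^(−rT) = 0.706294
E₀ = V₀·N(d₁) − D·e^(−rT)·N(d₂)
   = 402.5401·0.877769 − 296.4623·0.706294·0.413750 = 266.702551
B₀ = V₀ − E₀ = 402.5401 − 266.702551 = 135.837549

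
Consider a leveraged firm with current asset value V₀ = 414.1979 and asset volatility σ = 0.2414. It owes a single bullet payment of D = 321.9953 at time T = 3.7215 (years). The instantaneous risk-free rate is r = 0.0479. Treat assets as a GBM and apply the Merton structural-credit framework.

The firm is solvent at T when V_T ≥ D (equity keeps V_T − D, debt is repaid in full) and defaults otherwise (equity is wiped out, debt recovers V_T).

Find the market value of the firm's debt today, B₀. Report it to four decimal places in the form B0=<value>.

B0=254.7079

d₁ = [ln(V₀/D) + (r + σ²/2)T] / (σ√T)
   = [ln(414.1979/321.9953) + (0.0479 + 0.5·0.2414²)·3.7215] / (0.2414·√3.7215)
   = [0.251807 + 0.286693] / 0.465689 = 1.156350
d₂ = d₁ − σ√T = 1.156350 − 0.465689 = 0.690661
N(d₁) = 0.876231,  N(d₂) = 0.755111,  e^(−rT) = 0.836725
E₀ = V₀·N(d₁) − D·e^(−rT)·N(d₂)
   = 414.1979·0.876231 − 321.9953·0.836725·0.755111 = 159.489999
B₀ = V₀ − E₀ = 414.1979 − 159.489999 = 254.707901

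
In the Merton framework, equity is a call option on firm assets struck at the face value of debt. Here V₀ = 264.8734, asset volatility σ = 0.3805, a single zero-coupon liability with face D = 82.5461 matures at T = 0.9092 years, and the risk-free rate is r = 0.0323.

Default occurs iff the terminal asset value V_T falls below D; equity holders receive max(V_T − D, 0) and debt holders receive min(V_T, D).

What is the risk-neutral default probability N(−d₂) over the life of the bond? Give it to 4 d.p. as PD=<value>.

d₁ = [ln(V₀/D) + (r + σ²/2)T] / (σ√T)
   = [ln(264.8734/82.5461) + (0.0323 + 0.5·0.3805²)·0.9092] / (0.3805·√0.9092)
   = [1.165895 + 0.095184] / 0.362814 = 3.475826
d₂ = d₁ − σ√T = 3.475826 − 0.362814 = 3.113012
risk-neutral PD = N(−d₂) = N(-3.113012) = 0.000926

PD=0.0009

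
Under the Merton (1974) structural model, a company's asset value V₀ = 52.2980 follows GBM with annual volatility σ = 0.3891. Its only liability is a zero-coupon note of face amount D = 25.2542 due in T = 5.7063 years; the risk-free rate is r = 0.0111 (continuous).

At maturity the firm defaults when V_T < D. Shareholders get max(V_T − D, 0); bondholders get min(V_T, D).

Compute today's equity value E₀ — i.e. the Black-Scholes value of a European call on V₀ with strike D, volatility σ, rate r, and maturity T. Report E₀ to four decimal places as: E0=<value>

E0=31.9591

d₁ = [ln(V₀/D) + (r + σ²/2)T] / (σ√T)
   = [ln(52.2980/25.2542) + (0.0111 + 0.5·0.3891²)·5.7063] / (0.3891·√5.7063)
   = [0.727966 + 0.495303] / 0.929477 = 1.316084
d₂ = d₁ − σ√T = 1.316084 − 0.929477 = 0.386607
N(d₁) = 0.905927,  N(d₂) = 0.650476,  e^(−rT) = 0.938624
E₀ = V₀·N(d₁) − D·e^(−rT)·N(d₂)
   = 52.2980·0.905927 − 25.2542·0.938624·0.650476 = 31.959144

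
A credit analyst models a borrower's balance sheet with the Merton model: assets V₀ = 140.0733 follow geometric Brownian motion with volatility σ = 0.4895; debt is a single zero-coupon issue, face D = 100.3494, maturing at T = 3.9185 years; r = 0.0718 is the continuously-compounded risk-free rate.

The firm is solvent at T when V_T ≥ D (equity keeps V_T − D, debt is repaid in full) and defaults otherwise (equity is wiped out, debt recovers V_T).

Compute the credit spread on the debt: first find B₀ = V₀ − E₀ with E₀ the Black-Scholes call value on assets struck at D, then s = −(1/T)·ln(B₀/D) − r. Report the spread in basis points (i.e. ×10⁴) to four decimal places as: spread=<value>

d₁ = [ln(V₀/D) + (r + σ²/2)T] / (σ√T)
   = [ln(140.0733/100.3494) + (0.0718 + 0.5·0.4895²)·3.9185] / (0.4895·√3.9185)
   = [0.333508 + 0.750805] / 0.968975 = 1.119030
d₂ = d₁ − σ√T = 1.119030 − 0.968975 = 0.150055
N(d₁) = 0.868436,  N(d₂) = 0.559639,  e^(−rT) = 0.754765
E₀ = V₀·N(d₁) − D·e^(−rT)·N(d₂)
   = 140.0733·0.868436 − 100.3494·0.754765·0.559639 = 79.257516
B₀ = V₀ − E₀ = 140.0733 − 79.257516 = 60.815784
spread = −(1/T)·ln(B₀/D) − r = −(1/3.9185)·ln(60.815784/100.3494) − 0.0718 = 0.05600623
in basis points: 0.05600623 × 10⁴ = 560.0623 bp

spread=560.0623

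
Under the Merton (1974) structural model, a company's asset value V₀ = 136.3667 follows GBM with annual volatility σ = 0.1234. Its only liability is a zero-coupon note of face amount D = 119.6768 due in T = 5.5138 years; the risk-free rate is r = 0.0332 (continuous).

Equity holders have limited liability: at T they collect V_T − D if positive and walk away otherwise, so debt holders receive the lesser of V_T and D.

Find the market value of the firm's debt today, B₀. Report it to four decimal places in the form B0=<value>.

d₁ = [ln(V₀/D) + (r + σ²/2)T] / (σ√T)
   = [ln(136.3667/119.6768) + (0.0332 + 0.5·0.1234²)·5.5138] / (0.1234·√5.5138)
   = [0.130553 + 0.225039] / 0.289761 = 1.227188
d₂ = d₁ − σ√T = 1.227188 − 0.289761 = 0.937427
N(d₁) = 0.890124,  N(d₂) = 0.825730,  e^(−rT) = 0.832720
E₀ = V₀·N(d₁) − D·e^(−rT)·N(d₂)
   = 136.3667·0.890124 − 119.6768·0.832720·0.825730 = 39.093271
B₀ = V₀ − E₀ = 136.3667 − 39.093271 = 97.273429

B0=97.2734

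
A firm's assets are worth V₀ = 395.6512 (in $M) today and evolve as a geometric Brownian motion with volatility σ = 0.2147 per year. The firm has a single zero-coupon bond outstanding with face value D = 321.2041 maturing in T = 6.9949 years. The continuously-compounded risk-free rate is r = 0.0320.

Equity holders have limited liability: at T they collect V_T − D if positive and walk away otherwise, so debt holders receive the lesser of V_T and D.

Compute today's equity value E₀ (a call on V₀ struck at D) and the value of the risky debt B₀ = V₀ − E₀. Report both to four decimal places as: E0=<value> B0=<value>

d₁ = [ln(V₀/D) + (r + σ²/2)T] / (σ√T)
   = [ln(395.6512/321.2041) + (0.0320 + 0.5·0.2147²)·6.9949] / (0.2147·√6.9949)
   = [0.208456 + 0.385056] / 0.567836 = 1.045217
d₂ = d₁ − σ√T = 1.045217 − 0.567836 = 0.477381
N(d₁) = 0.852039,  N(d₂) = 0.683455,  e^(−rT) = 0.799446
E₀ = V₀·N(d₁) − D·e^(−rT)·N(d₂)
   = 395.6512·0.852039 − 321.2041·0.799446·0.683455 = 161.609080
B₀ = V₀ − E₀ = 395.6512 − 161.609080 = 234.042120

E0=161.6091 B0=234.0421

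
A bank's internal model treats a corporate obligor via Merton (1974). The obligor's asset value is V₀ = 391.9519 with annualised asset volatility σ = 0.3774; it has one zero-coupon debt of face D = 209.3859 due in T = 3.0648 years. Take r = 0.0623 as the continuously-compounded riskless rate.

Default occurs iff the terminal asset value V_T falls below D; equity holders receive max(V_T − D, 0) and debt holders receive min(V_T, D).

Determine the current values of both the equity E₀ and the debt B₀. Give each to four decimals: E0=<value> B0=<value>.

d₁ = [ln(V₀/D) + (r + σ²/2)T] / (σ√T)
   = [ln(391.9519/209.3859) + (0.0623 + 0.5·0.3774²)·3.0648] / (0.3774·√3.0648)
   = [0.626960 + 0.409198] / 0.660698 = 1.568278
d₂ = d₁ − σ√T = 1.568278 − 0.660698 = 0.907580
N(d₁) = 0.941592,  N(d₂) = 0.817950,  e^(−rT) = 0.826185
E₀ = V₀·N(d₁) − D·e^(−rT)·N(d₂)
   = 391.9519·0.941592 − 209.3859·0.826185·0.817950 = 227.560412
B₀ = V₀ − E₀ = 391.9519 − 227.560412 = 164.391488

E0=227.5604 B0=164.3915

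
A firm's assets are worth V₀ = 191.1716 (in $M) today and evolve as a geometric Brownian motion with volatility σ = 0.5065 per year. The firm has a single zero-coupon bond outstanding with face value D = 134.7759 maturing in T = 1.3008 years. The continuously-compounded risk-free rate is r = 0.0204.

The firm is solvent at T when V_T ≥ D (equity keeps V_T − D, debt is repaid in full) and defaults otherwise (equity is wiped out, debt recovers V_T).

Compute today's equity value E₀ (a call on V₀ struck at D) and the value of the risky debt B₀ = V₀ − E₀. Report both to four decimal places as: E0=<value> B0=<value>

E0=73.7952 B0=117.3764

d₁ = [ln(V₀/D) + (r + σ²/2)T] / (σ√T)
   = [ln(191.1716/134.7759) + (0.0204 + 0.5·0.5065²)·1.3008] / (0.5065·√1.3008)
   = [0.349558 + 0.193391] / 0.577677 = 0.939885
d₂ = d₁ − σ√T = 0.939885 − 0.577677 = 0.362208
N(d₁) = 0.826362,  N(d₂) = 0.641402,  e^(−rT) = 0.973813
E₀ = V₀·N(d₁) − D·e^(−rT)·N(d₂)
   = 191.1716·0.826362 − 134.7759·0.973813·0.641402 = 73.795154
B₀ = V₀ − E₀ = 191.1716 − 73.795154 = 117.376446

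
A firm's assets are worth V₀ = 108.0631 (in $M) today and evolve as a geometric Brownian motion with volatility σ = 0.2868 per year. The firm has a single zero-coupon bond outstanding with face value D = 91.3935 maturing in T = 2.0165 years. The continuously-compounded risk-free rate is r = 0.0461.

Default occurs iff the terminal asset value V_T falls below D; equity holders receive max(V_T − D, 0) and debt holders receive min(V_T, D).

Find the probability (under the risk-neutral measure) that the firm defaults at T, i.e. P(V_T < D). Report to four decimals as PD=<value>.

PD=0.3314

d₁ = [ln(V₀/D) + (r + σ²/2)T] / (σ√T)
   = [ln(108.0631/91.3935) + (0.0461 + 0.5·0.2868²)·2.0165] / (0.2868·√2.0165)
   = [0.167541 + 0.175893] / 0.407266 = 0.843268
d₂ = d₁ − σ√T = 0.843268 − 0.407266 = 0.436002
risk-neutral PD = N(−d₂) = N(-0.436002) = 0.331418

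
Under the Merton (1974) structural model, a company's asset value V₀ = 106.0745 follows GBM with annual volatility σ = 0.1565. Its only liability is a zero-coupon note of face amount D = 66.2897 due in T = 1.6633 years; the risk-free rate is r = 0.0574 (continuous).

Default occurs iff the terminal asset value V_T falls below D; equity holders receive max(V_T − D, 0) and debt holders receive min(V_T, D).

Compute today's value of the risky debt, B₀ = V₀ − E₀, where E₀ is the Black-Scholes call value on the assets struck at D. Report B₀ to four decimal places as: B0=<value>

d₁ = [ln(V₀/D) + (r + σ²/2)T] / (σ√T)
   = [ln(106.0745/66.2897) + (0.0574 + 0.5·0.1565²)·1.6633] / (0.1565·√1.6633)
   = [0.470107 + 0.115842] / 0.201836 = 2.903091
d₂ = d₁ − σ√T = 2.903091 − 0.201836 = 2.701254
N(d₁) = 0.998153,  N(d₂) = 0.996546,  e^(−rT) = 0.908943
E₀ = V₀·N(d₁) − D·e^(−rT)·N(d₂)
   = 106.0745·0.998153 − 66.2897·0.908943·0.996546 = 45.833112
B₀ = V₀ − E₀ = 106.0745 − 45.833112 = 60.241388

B0=60.2414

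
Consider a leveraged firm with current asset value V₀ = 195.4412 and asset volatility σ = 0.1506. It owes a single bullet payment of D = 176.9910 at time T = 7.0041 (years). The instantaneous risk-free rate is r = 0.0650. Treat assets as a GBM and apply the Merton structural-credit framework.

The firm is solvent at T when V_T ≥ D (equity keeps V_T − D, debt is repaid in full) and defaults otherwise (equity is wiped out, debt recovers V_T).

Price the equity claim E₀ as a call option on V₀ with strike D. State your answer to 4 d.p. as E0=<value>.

E0=85.3566

d₁ = [ln(V₀/D) + (r + σ²/2)T] / (σ√T)
   = [ln(195.4412/176.9910) + (0.0650 + 0.5·0.1506²)·7.0041] / (0.1506·√7.0041)
   = [0.099161 + 0.534694] / 0.398567 = 1.590335
d₂ = d₁ − σ√T = 1.590335 − 0.398567 = 1.191769
N(d₁) = 0.944120,  N(d₂) = 0.883324,  e^(−rT) = 0.634279
E₀ = V₀·N(d₁) − D·e^(−rT)·N(d₂)
   = 195.4412·0.944120 − 176.9910·0.634279·0.883324 = 85.356604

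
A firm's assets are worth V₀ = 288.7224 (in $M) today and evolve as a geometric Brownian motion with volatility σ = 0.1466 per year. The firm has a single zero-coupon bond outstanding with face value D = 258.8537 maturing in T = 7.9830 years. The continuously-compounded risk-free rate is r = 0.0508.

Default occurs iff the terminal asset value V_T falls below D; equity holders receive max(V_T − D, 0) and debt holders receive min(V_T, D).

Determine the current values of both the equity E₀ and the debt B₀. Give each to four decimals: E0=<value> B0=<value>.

E0=120.8453 B0=167.8771

d₁ = [ln(V₀/D) + (r + σ²/2)T] / (σ√T)
   = [ln(288.7224/258.8537) + (0.0508 + 0.5·0.1466²)·7.9830] / (0.1466·√7.9830)
   = [0.109203 + 0.491320] / 0.414207 = 1.449814
d₂ = d₁ − σ√T = 1.449814 − 0.414207 = 1.035607
N(d₁) = 0.926445,  N(d₂) = 0.849807,  e^(−rT) = 0.666619
E₀ = V₀·N(d₁) − D·e^(−rT)·N(d₂)
   = 288.7224·0.926445 − 258.8537·0.666619·0.849807 = 120.845308
B₀ = V₀ − E₀ = 288.7224 − 120.845308 = 167.877092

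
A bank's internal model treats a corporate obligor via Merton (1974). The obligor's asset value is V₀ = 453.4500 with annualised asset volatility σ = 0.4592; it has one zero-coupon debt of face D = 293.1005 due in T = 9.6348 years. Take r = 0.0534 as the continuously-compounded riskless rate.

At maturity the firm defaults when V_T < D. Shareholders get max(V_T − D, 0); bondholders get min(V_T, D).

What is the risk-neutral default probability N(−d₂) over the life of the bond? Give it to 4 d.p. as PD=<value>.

PD=0.5182

d₁ = [ln(V₀/D) + (r + σ²/2)T] / (σ√T)
   = [ln(453.4500/293.1005) + (0.0534 + 0.5·0.4592²)·9.6348] / (0.4592·√9.6348)
   = [0.436369 + 1.530318] / 1.425356 = 1.379787
d₂ = d₁ − σ√T = 1.379787 − 1.425356 = -0.045569
risk-neutral PD = N(−d₂) = N(0.045569) = 0.518173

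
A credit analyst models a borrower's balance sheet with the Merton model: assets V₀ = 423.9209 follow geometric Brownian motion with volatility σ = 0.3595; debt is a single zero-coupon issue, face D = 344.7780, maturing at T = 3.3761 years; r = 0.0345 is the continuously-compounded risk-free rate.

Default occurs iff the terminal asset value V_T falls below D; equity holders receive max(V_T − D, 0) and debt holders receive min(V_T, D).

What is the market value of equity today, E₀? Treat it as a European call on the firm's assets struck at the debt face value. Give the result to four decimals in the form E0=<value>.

d₁ = [ln(V₀/D) + (r + σ²/2)T] / (σ√T)
   = [ln(423.9209/344.7780) + (0.0345 + 0.5·0.3595²)·3.3761] / (0.3595·√3.3761)
   = [0.206646 + 0.334639] / 0.660551 = 0.819445
d₂ = d₁ − σ√T = 0.819445 − 0.660551 = 0.158894
N(d₁) = 0.793734,  N(d₂) = 0.563124,  e^(−rT) = 0.890052
E₀ = V₀·N(d₁) − D·e^(−rT)·N(d₂)
   = 423.9209·0.793734 − 344.7780·0.890052·0.563124 = 163.674358

E0=163.6744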